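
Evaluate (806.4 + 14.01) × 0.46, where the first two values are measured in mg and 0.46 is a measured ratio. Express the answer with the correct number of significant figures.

3.8 × 10² mg

806.4 mg + 14.01 mg = 820.41 mg; the sum is limited to 1 decimal place (4 s.f.).
Carrying full precision, 820.41 × 0.46 = 377.3886 mg; 0.46 has 2 s.f., so the result keeps min(4, 2) = 2 s.f.
Rounded to 2 significant figures: 3.8 × 10² mg.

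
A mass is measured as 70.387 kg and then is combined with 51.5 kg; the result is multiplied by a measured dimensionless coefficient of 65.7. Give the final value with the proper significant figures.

70.387 kg + 51.5 kg = 121.887 kg; the sum is limited to 1 decimal place (4 s.f.).
Carrying full precision, 121.887 × 65.7 = 8007.9759 kg; 65.7 has 3 s.f., so the result keeps min(4, 3) = 3 s.f.
Rounded to 3 significant figures: 8.01 × 10³ kg.

8.01 × 10³ kg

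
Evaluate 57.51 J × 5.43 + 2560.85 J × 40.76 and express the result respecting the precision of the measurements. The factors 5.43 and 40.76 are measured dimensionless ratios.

1.047 × 10⁵ J

57.51 × 5.43 = 312.2793 → 312 J (3 s.f., last digit at the 10^0 place).
2560.85 × 40.76 = 104380.246 → 1.044 × 10⁵ J (4 s.f., last digit at the 10^2 place).
Sum: 104692.5253 J; keep the coarser place, 10^2.
Result: 1.047 × 10⁵ J.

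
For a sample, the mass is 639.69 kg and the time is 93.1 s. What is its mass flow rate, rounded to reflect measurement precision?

6.87 kg/s

mass flow rate = 639.69 kg ÷ 93.1 s = 6.87099892589… kg/s.
639.69 has 5 significant figures; 93.1 has 3.
Division/multiplication keeps the fewest: 3 significant figures.
Rounded: 6.87 kg/s.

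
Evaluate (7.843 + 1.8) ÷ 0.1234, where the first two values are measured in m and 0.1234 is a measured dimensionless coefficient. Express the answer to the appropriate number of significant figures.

7.843 m + 1.8 m = 9.643 m; the sum is limited to 1 decimal place (2 s.f.).
Carrying full precision, 9.643 ÷ 0.1234 = 78.1442463533… m; 0.1234 has 4 s.f., so the result keeps min(2, 4) = 2 s.f.
Rounded to 2 significant figures: 78 m.

78 m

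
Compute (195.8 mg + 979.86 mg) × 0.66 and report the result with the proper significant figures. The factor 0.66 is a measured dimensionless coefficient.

7.8 × 10² mg

195.8 mg + 979.86 mg = 1175.66 mg; the sum is limited to 1 decimal place (5 s.f.).
Carrying full precision, 1175.66 × 0.66 = 775.9356 mg; 0.66 has 2 s.f., so the result keeps min(5, 2) = 2 s.f.
Rounded to 2 significant figures: 7.8 × 10² mg.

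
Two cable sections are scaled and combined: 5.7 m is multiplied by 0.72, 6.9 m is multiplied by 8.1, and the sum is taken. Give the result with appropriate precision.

5.7 × 0.72 = 4.104 → 4.1 m (2 s.f., last digit at the 10^-1 place).
6.9 × 8.1 = 55.89 → 56 m (2 s.f., last digit at the 10^0 place).
Sum: 59.994 m; keep the coarser place, 10^0.
Result: 6.0 × 10^1 m.

6.0 × 10^1 m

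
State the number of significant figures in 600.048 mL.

600.048: zeros between nonzero digits are significant.

6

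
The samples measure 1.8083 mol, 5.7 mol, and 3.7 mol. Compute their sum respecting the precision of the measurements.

1.8083 mol + 5.7 mol + 3.7 mol = 11.2083 mol.
Addition/subtraction keeps the fewest decimal places: 1.8083 → 4 decimal places, 5.7 → 1 decimal place, 3.7 → 1 decimal place; limit is 1.
Rounded to 1 decimal place: 11.2 mol.

11.2 mol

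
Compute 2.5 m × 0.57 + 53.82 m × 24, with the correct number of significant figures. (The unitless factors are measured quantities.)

1.3 × 10^3 m

2.5 × 0.57 = 1.425 → 1.4 m (2 s.f., last digit at the 10^-1 place).
53.82 × 24 = 1291.68 → 1.3 × 10^3 m (2 s.f., last digit at the 10^2 place).
Sum: 1293.105 m; keep the coarser place, 10^2.
Result: 1.3 × 10^3 m.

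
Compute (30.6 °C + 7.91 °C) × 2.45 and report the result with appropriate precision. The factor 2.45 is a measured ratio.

30.6 °C + 7.91 °C = 38.51 °C; the sum is limited to 1 decimal place (3 s.f.).
Carrying full precision, 38.51 × 2.45 = 94.3495 °C; 2.45 has 3 s.f., so the result keeps min(3, 3) = 3 s.f.
Rounded to 3 significant figures: 94.3 °C.

94.3 °C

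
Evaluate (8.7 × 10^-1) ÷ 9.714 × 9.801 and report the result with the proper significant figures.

(8.7 × 10^-1) ÷ 9.714 × 9.801 = 0.877791846819…
Multiplication/division keeps the fewest significant figures: 8.7 × 10^-1 → 2 s.f., 9.714 → 4 s.f., 9.801 → 4 s.f.; limit is 2.
Rounded to 2 significant figures: 0.88.

0.88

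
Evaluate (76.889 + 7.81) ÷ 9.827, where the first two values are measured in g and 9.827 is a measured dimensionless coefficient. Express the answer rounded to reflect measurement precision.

76.889 g + 7.81 g = 84.699 g; the sum is limited to 2 decimal places (4 s.f.).
Carrying full precision, 84.699 ÷ 9.827 = 8.61900885316… g; 9.827 has 4 s.f., so the result keeps min(4, 4) = 4 s.f.
Rounded to 4 significant figures: 8.619 g.

8.619 g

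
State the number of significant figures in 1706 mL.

4

1706: zeros between nonzero digits are significant.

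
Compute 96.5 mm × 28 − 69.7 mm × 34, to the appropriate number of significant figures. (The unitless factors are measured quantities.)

3 × 10² mm

96.5 × 28 = 2702 → 2.7 × 10³ mm (2 s.f., last digit at the 10^2 place).
69.7 × 34 = 2369.8 → 2.4 × 10³ mm (2 s.f., last digit at the 10^2 place).
Difference: 332.2 mm; keep the coarser place, 10^2.
Result: 3 × 10² mm.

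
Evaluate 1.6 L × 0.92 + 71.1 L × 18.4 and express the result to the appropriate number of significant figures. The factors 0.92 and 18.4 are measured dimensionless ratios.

1.6 × 0.92 = 1.472 → 1.5 L (2 s.f., last digit at the 10^-1 place).
71.1 × 18.4 = 1308.24 → 1.31 × 10^3 L (3 s.f., last digit at the 10^1 place).
Sum: 1309.712 L; keep the coarser place, 10^1.
Result: 1.31 × 10^3 L.

1.31 × 10^3 L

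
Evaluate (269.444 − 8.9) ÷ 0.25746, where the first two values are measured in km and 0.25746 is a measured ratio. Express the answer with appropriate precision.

1012 km

269.444 km − 8.9 km = 260.544 km; the difference is limited to 1 decimal place (4 s.f.).
Carrying full precision, 260.544 ÷ 0.25746 = 1011.97855978… km; 0.25746 has 5 s.f., so the result keeps min(4, 5) = 4 s.f.
Rounded to 4 significant figures: 1012 km.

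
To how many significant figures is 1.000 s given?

1.000: trailing zeros after a decimal point are significant.

4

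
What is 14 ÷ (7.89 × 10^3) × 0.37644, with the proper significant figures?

6.7 × 10^-4

14 ÷ (7.89 × 10^3) × 0.37644 = 0.000667954372624…
Multiplication/division keeps the fewest significant figures: 14 → 2 s.f., 7.89 × 10^3 → 3 s.f., 0.37644 → 5 s.f.; limit is 2.
Rounded to 2 significant figures: 6.7 × 10^-4.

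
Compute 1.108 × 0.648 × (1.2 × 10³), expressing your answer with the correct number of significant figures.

8.6 × 10²

1.108 × 0.648 × (1.2 × 10³) = 861.5808
Multiplication/division keeps the fewest significant figures: 1.108 → 4 s.f., 0.648 → 3 s.f., 1.2 × 10³ → 2 s.f.; limit is 2.
Rounded to 2 significant figures: 8.6 × 10².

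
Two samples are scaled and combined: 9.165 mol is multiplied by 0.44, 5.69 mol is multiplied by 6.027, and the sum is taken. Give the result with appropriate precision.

38.3 mol

9.165 × 0.44 = 4.0326 → 4.0 mol (2 s.f., last digit at the 10^-1 place).
5.69 × 6.027 = 34.29363 → 34.3 mol (3 s.f., last digit at the 10^-1 place).
Sum: 38.32623 mol; keep the coarser place, 10^-1.
Result: 38.3 mol.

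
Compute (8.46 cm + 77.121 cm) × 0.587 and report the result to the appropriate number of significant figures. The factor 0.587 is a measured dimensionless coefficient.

50.2 cm

8.46 cm + 77.121 cm = 85.581 cm; the sum is limited to 2 decimal places (4 s.f.).
Carrying full precision, 85.581 × 0.587 = 50.236047 cm; 0.587 has 3 s.f., so the result keeps min(4, 3) = 3 s.f.
Rounded to 3 significant figures: 50.2 cm.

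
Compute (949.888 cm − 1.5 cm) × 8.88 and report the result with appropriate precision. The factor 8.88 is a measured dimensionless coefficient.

949.888 cm − 1.5 cm = 948.388 cm; the difference is limited to 1 decimal place (4 s.f.).
Carrying full precision, 948.388 × 8.88 = 8421.68544 cm; 8.88 has 3 s.f., so the result keeps min(4, 3) = 3 s.f.
Rounded to 3 significant figures: 8.42 × 10³ cm.

8.42 × 10³ cm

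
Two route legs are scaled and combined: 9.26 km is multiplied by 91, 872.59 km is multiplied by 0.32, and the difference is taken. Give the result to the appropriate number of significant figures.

5.6 × 10² km

9.26 × 91 = 842.66 → 8.4 × 10² km (2 s.f., last digit at the 10^1 place).
872.59 × 0.32 = 279.2288 → 2.8 × 10² km (2 s.f., last digit at the 10^1 place).
Difference: 563.4312 km; keep the coarser place, 10^1.
Result: 5.6 × 10² km.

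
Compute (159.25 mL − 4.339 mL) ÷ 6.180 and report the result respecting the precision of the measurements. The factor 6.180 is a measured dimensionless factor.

25.07 mL

159.25 mL − 4.339 mL = 154.911 mL; the difference is limited to 2 decimal places (5 s.f.).
Carrying full precision, 154.911 ÷ 6.180 = 25.0665048544… mL; 6.180 has 4 s.f., so the result keeps min(5, 4) = 4 s.f.
Rounded to 4 significant figures: 25.07 mL.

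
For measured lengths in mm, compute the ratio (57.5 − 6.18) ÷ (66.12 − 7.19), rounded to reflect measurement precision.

57.5 − 6.18 = 51.32, limited to 1 d.p. → 3 s.f.; 66.12 − 7.19 = 58.93, limited to 2 d.p. → 4 s.f.
Carrying full precision, 51.32 ÷ 58.93 = 0.870863736637…; keep min(3, 4) = 3 s.f.
Rounded to 3 significant figures: 0.871.

0.871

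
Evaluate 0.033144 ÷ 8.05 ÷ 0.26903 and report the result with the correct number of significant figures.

0.0153

0.033144 ÷ 8.05 ÷ 0.26903 = 0.0153041187999…
Multiplication/division keeps the fewest significant figures: 0.033144 → 5 s.f., 8.05 → 3 s.f., 0.26903 → 5 s.f.; limit is 3.
Rounded to 3 significant figures: 0.0153.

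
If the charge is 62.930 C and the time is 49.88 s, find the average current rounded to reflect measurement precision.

average current = 62.930 C ÷ 49.88 s = 1.26162790698… A.
62.930 has 5 significant figures; 49.88 has 4.
Division/multiplication keeps the fewest: 4 significant figures.
Rounded: 1.262 A.

1.262 A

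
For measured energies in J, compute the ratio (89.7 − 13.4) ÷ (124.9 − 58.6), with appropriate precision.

89.7 − 13.4 = 76.3, limited to 1 d.p. → 3 s.f.; 124.9 − 58.6 = 66.3, limited to 1 d.p. → 3 s.f.
Carrying full precision, 76.3 ÷ 66.3 = 1.15082956259…; keep min(3, 3) = 3 s.f.
Rounded to 3 significant figures: 1.15.

1.15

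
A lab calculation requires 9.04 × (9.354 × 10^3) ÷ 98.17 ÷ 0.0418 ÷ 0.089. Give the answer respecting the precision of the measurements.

9.04 × (9.354 × 10^3) ÷ 98.17 ÷ 0.0418 ÷ 0.089 = 231537.167803…
Multiplication/division keeps the fewest significant figures: 9.04 → 3 s.f., 9.354 × 10^3 → 4 s.f., 98.17 → 4 s.f., 0.0418 → 3 s.f., 0.089 → 2 s.f.; limit is 2.
Rounded to 2 significant figures: 2.3 × 10^5.

2.3 × 10^5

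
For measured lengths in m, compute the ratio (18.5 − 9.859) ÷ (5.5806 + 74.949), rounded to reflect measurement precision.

18.5 − 9.859 = 8.641, limited to 1 d.p. → 2 s.f.; 5.5806 + 74.949 = 80.5296, limited to 3 d.p. → 5 s.f.
Carrying full precision, 8.641 ÷ 80.5296 = 0.107302159703…; keep min(2, 5) = 2 s.f.
Rounded to 2 significant figures: 0.11.

0.11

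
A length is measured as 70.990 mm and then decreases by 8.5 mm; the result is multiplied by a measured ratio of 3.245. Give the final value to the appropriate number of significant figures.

203 mm

70.990 mm − 8.5 mm = 62.490 mm; the difference is limited to 1 decimal place (3 s.f.).
Carrying full precision, 62.490 × 3.245 = 202.78005 mm; 3.245 has 4 s.f., so the result keeps min(3, 4) = 3 s.f.
Rounded to 3 significant figures: 203 mm.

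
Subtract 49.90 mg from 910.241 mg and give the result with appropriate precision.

860.34 mg

910.241 mg − 49.90 mg = 860.341 mg.
Addition/subtraction keeps the fewest decimal places: 910.241 → 3 decimal places, 49.90 → 2 decimal places; limit is 2.
Rounded to 2 decimal places: 860.34 mg.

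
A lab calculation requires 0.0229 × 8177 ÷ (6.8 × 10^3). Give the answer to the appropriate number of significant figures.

0.028

0.0229 × 8177 ÷ (6.8 × 10^3) = 0.02753725
Multiplication/division keeps the fewest significant figures: 0.0229 → 3 s.f., 8177 → 4 s.f., 6.8 × 10^3 → 2 s.f.; limit is 2.
Rounded to 2 significant figures: 0.028.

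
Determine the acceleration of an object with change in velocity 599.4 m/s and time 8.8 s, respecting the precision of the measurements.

68 m/s²

acceleration = 599.4 m/s ÷ 8.8 s = 68.1136363636… m/s².
599.4 has 4 significant figures; 8.8 has 2.
Division/multiplication keeps the fewest: 2 significant figures.
Rounded: 68 m/s².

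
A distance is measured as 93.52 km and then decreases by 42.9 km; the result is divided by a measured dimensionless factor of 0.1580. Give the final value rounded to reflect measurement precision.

320. km

93.52 km − 42.9 km = 50.62 km; the difference is limited to 1 decimal place (3 s.f.).
Carrying full precision, 50.62 ÷ 0.1580 = 320.379746835… km; 0.1580 has 4 s.f., so the result keeps min(3, 4) = 3 s.f.
Rounded to 3 significant figures: 320. km.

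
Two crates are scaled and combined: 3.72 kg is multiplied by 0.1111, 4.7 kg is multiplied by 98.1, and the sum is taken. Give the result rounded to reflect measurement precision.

3.72 × 0.1111 = 0.413292 → 0.413 kg (3 s.f., last digit at the 10^-3 place).
4.7 × 98.1 = 461.07 → 4.6 × 10^2 kg (2 s.f., last digit at the 10^1 place).
Sum: 461.483292 kg; keep the coarser place, 10^1.
Result: 4.6 × 10^2 kg.

4.6 × 10^2 kg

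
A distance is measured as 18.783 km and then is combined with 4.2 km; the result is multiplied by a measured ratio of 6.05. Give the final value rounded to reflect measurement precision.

139 km

18.783 km + 4.2 km = 22.983 km; the sum is limited to 1 decimal place (3 s.f.).
Carrying full precision, 22.983 × 6.05 = 139.04715 km; 6.05 has 3 s.f., so the result keeps min(3, 3) = 3 s.f.
Rounded to 3 significant figures: 139 km.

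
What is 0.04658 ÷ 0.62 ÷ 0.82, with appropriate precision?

0.04658 ÷ 0.62 ÷ 0.82 = 0.0916207710464…
Multiplication/division keeps the fewest significant figures: 0.04658 → 4 s.f., 0.62 → 2 s.f., 0.82 → 2 s.f.; limit is 2.
Rounded to 2 significant figures: 0.092.

0.092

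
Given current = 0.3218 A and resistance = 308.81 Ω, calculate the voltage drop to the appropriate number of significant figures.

99.38 V

voltage drop = 0.3218 A × 308.81 Ω = 99.375058 V.
0.3218 has 4 significant figures; 308.81 has 5.
Division/multiplication keeps the fewest: 4 significant figures.
Rounded: 99.38 V.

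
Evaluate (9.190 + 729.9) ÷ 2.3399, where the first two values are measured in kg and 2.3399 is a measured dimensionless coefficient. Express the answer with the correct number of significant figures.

315.9 kg

9.190 kg + 729.9 kg = 739.090 kg; the sum is limited to 1 decimal place (4 s.f.).
Carrying full precision, 739.090 ÷ 2.3399 = 315.863925809… kg; 2.3399 has 5 s.f., so the result keeps min(4, 5) = 4 s.f.
Rounded to 4 significant figures: 315.9 kg.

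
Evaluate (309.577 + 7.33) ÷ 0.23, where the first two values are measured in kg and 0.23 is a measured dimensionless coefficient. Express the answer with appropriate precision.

1.4 × 10^3 kg

309.577 kg + 7.33 kg = 316.907 kg; the sum is limited to 2 decimal places (5 s.f.).
Carrying full precision, 316.907 ÷ 0.23 = 1377.85652174… kg; 0.23 has 2 s.f., so the result keeps min(5, 2) = 2 s.f.
Rounded to 2 significant figures: 1.4 × 10^3 kg.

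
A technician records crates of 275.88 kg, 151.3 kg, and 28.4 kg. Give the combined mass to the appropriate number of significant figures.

455.6 kg

275.88 kg + 151.3 kg + 28.4 kg = 455.58 kg.
Addition/subtraction keeps the fewest decimal places: 275.88 → 2 decimal places, 151.3 → 1 decimal place, 28.4 → 1 decimal place; limit is 1.
Rounded to 1 decimal place: 455.6 kg.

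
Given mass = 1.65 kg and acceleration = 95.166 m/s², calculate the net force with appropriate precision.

157 N

net force = 1.65 kg × 95.166 m/s² = 157.0239 N.
1.65 has 3 significant figures; 95.166 has 5.
Division/multiplication keeps the fewest: 3 significant figures.
Rounded: 157 N.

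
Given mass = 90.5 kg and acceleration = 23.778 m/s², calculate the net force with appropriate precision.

2.15 × 10^3 N

net force = 90.5 kg × 23.778 m/s² = 2151.909 N.
90.5 has 3 significant figures; 23.778 has 5.
Division/multiplication keeps the fewest: 3 significant figures.
Rounded: 2.15 × 10^3 N.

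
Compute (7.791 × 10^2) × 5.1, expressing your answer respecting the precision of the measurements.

(7.791 × 10^2) × 5.1 = 3973.41
Multiplication/division keeps the fewest significant figures: 7.791 × 10^2 → 4 s.f., 5.1 → 2 s.f.; limit is 2.
Rounded to 2 significant figures: 4.0 × 10^3.

4.0 × 10^3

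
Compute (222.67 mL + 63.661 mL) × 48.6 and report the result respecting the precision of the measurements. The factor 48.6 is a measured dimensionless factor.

222.67 mL + 63.661 mL = 286.331 mL; the sum is limited to 2 decimal places (5 s.f.).
Carrying full precision, 286.331 × 48.6 = 13915.6866 mL; 48.6 has 3 s.f., so the result keeps min(5, 3) = 3 s.f.
Rounded to 3 significant figures: 1.39 × 10⁴ mL.

1.39 × 10⁴ mL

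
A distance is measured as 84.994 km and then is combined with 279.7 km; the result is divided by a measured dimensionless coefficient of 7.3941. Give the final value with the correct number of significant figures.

49.32 km

84.994 km + 279.7 km = 364.694 km; the sum is limited to 1 decimal place (4 s.f.).
Carrying full precision, 364.694 ÷ 7.3941 = 49.3222975075… km; 7.3941 has 5 s.f., so the result keeps min(4, 5) = 4 s.f.
Rounded to 4 significant figures: 49.32 km.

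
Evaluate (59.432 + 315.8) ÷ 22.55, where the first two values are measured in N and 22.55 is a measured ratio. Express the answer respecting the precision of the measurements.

59.432 N + 315.8 N = 375.232 N; the sum is limited to 1 decimal place (4 s.f.).
Carrying full precision, 375.232 ÷ 22.55 = 16.64 N; 22.55 has 4 s.f., so the result keeps min(4, 4) = 4 s.f.
Rounded to 4 significant figures: 16.64 N.

16.64 N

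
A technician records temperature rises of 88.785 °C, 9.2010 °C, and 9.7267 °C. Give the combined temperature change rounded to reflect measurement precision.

107.713 °C

88.785 °C + 9.2010 °C + 9.7267 °C = 107.7127 °C.
Addition/subtraction keeps the fewest decimal places: 88.785 → 3 decimal places, 9.2010 → 4 decimal places, 9.7267 → 4 decimal places; limit is 3.
Rounded to 3 decimal places: 107.713 °C.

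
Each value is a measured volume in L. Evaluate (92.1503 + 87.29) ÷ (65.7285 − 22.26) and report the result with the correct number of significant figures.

92.1503 + 87.29 = 179.4403, limited to 2 d.p. → 5 s.f.; 65.7285 − 22.26 = 43.4685, limited to 2 d.p. → 4 s.f.
Carrying full precision, 179.4403 ÷ 43.4685 = 4.12805364804…; keep min(5, 4) = 4 s.f.
Rounded to 4 significant figures: 4.128.

4.128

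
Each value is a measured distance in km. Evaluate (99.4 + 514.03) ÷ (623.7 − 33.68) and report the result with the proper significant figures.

1.040

99.4 + 514.03 = 613.43, limited to 1 d.p. → 4 s.f.; 623.7 − 33.68 = 590.02, limited to 1 d.p. → 4 s.f.
Carrying full precision, 613.43 ÷ 590.02 = 1.03967662113…; keep min(4, 4) = 4 s.f.
Rounded to 4 significant figures: 1.040.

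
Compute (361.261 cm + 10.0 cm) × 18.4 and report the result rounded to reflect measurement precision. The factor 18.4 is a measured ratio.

6.83 × 10³ cm

361.261 cm + 10.0 cm = 371.261 cm; the sum is limited to 1 decimal place (4 s.f.).
Carrying full precision, 371.261 × 18.4 = 6831.2024 cm; 18.4 has 3 s.f., so the result keeps min(4, 3) = 3 s.f.
Rounded to 3 significant figures: 6.83 × 10³ cm.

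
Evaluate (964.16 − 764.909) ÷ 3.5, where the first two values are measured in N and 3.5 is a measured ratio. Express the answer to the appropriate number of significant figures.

964.16 N − 764.909 N = 199.251 N; the difference is limited to 2 decimal places (5 s.f.).
Carrying full precision, 199.251 ÷ 3.5 = 56.9288571429… N; 3.5 has 2 s.f., so the result keeps min(5, 2) = 2 s.f.
Rounded to 2 significant figures: 57 N.

57 N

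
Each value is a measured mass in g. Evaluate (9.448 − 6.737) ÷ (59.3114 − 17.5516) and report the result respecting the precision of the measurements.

0.06492

9.448 − 6.737 = 2.711, limited to 3 d.p. → 4 s.f.; 59.3114 − 17.5516 = 41.7598, limited to 4 d.p. → 6 s.f.
Carrying full precision, 2.711 ÷ 41.7598 = 0.0649188932897…; keep min(4, 6) = 4 s.f.
Rounded to 4 significant figures: 0.06492.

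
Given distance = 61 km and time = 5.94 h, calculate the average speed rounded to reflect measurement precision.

average speed = 61 km ÷ 5.94 h = 10.2693602694… km/h.
61 has 2 significant figures; 5.94 has 3.
Division/multiplication keeps the fewest: 2 significant figures.
Rounded: 10. km/h.

10. km/h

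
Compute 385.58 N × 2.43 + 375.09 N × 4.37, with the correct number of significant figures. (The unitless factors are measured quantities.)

385.58 × 2.43 = 936.9594 → 937 N (3 s.f., last digit at the 10^0 place).
375.09 × 4.37 = 1639.1433 → 1.64 × 10³ N (3 s.f., last digit at the 10^1 place).
Sum: 2576.1027 N; keep the coarser place, 10^1.
Result: 2.58 × 10³ N.

2.58 × 10³ N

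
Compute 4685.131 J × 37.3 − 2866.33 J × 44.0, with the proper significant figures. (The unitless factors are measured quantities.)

4.9 × 10⁴ J

4685.131 × 37.3 = 174755.3863 → 1.75 × 10⁵ J (3 s.f., last digit at the 10^3 place).
2866.33 × 44.0 = 126118.52 → 1.26 × 10⁵ J (3 s.f., last digit at the 10^3 place).
Difference: 48636.8663 J; keep the coarser place, 10^3.
Result: 4.9 × 10⁴ J.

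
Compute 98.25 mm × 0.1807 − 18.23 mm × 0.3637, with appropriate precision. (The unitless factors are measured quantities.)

11.12 mm

98.25 × 0.1807 = 17.753775 → 17.75 mm (4 s.f., last digit at the 10^-2 place).
18.23 × 0.3637 = 6.630251 → 6.630 mm (4 s.f., last digit at the 10^-3 place).
Difference: 11.123524 mm; keep the coarser place, 10^-2.
Result: 11.12 mm.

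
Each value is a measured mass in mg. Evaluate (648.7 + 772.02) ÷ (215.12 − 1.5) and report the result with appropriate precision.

648.7 + 772.02 = 1420.72, limited to 1 d.p. → 5 s.f.; 215.12 − 1.5 = 213.62, limited to 1 d.p. → 4 s.f.
Carrying full precision, 1420.72 ÷ 213.62 = 6.65068813781…; keep min(5, 4) = 4 s.f.
Rounded to 4 significant figures: 6.651.

6.651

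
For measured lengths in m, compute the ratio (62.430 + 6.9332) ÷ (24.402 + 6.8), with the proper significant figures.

62.430 + 6.9332 = 69.3632, limited to 3 d.p. → 5 s.f.; 24.402 + 6.8 = 31.202, limited to 1 d.p. → 3 s.f.
Carrying full precision, 69.3632 ÷ 31.202 = 2.22303698481…; keep min(5, 3) = 3 s.f.
Rounded to 3 significant figures: 2.22.

2.22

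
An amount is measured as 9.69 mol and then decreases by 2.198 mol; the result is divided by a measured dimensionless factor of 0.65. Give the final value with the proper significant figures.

12 mol

9.69 mol − 2.198 mol = 7.492 mol; the difference is limited to 2 decimal places (3 s.f.).
Carrying full precision, 7.492 ÷ 0.65 = 11.5261538462… mol; 0.65 has 2 s.f., so the result keeps min(3, 2) = 2 s.f.
Rounded to 2 significant figures: 12 mol.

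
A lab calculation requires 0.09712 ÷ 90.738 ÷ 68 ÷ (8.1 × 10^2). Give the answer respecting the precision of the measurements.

1.9 × 10^-8

0.09712 ÷ 90.738 ÷ 68 ÷ (8.1 × 10^2) = 1.94323596457 × 10^-8…
Multiplication/division keeps the fewest significant figures: 0.09712 → 4 s.f., 90.738 → 5 s.f., 68 → 2 s.f., 8.1 × 10^2 → 2 s.f.; limit is 2.
Rounded to 2 significant figures: 1.9 × 10^-8.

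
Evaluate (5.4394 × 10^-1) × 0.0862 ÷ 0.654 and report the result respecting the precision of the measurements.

0.0717

(5.4394 × 10^-1) × 0.0862 ÷ 0.654 = 0.0716936207951…
Multiplication/division keeps the fewest significant figures: 5.4394 × 10^-1 → 5 s.f., 0.0862 → 3 s.f., 0.654 → 3 s.f.; limit is 3.
Rounded to 3 significant figures: 0.0717.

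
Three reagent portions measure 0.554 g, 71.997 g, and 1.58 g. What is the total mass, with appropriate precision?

74.13 g

0.554 g + 71.997 g + 1.58 g = 74.131 g.
Addition/subtraction keeps the fewest decimal places: 0.554 → 3 decimal places, 71.997 → 3 decimal places, 1.58 → 2 decimal places; limit is 2.
Rounded to 2 decimal places: 74.13 g.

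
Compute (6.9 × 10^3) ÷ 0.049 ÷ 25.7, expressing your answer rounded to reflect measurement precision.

(6.9 × 10^3) ÷ 0.049 ÷ 25.7 = 5479.23449535…
Multiplication/division keeps the fewest significant figures: 6.9 × 10^3 → 2 s.f., 0.049 → 2 s.f., 25.7 → 3 s.f.; limit is 2.
Rounded to 2 significant figures: 5.5 × 10^3.

5.5 × 10^3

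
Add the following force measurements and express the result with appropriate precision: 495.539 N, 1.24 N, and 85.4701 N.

495.539 N + 1.24 N + 85.4701 N = 582.2491 N.
Addition/subtraction keeps the fewest decimal places: 495.539 → 3 decimal places, 1.24 → 2 decimal places, 85.4701 → 4 decimal places; limit is 2.
Rounded to 2 decimal places: 5.8225 × 10² N.

5.8225 × 10² N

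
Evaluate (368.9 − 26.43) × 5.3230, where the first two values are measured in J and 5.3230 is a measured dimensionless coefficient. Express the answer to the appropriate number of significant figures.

368.9 J − 26.43 J = 342.47 J; the difference is limited to 1 decimal place (4 s.f.).
Carrying full precision, 342.47 × 5.3230 = 1822.96781 J; 5.3230 has 5 s.f., so the result keeps min(4, 5) = 4 s.f.
Rounded to 4 significant figures: 1823 J.

1823 J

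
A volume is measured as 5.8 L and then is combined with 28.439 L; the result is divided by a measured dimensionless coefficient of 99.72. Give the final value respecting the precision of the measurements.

5.8 L + 28.439 L = 34.239 L; the sum is limited to 1 decimal place (3 s.f.).
Carrying full precision, 34.239 ÷ 99.72 = 0.343351383875… L; 99.72 has 4 s.f., so the result keeps min(3, 4) = 3 s.f.
Rounded to 3 significant figures: 0.343 L.

0.343 L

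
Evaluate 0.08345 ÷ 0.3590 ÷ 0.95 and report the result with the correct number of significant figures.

0.08345 ÷ 0.3590 ÷ 0.95 = 0.244685529981…
Multiplication/division keeps the fewest significant figures: 0.08345 → 4 s.f., 0.3590 → 4 s.f., 0.95 → 2 s.f.; limit is 2.
Rounded to 2 significant figures: 0.24.

0.24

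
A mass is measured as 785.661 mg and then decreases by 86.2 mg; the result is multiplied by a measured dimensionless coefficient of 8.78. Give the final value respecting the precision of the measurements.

785.661 mg − 86.2 mg = 699.461 mg; the difference is limited to 1 decimal place (4 s.f.).
Carrying full precision, 699.461 × 8.78 = 6141.26758 mg; 8.78 has 3 s.f., so the result keeps min(4, 3) = 3 s.f.
Rounded to 3 significant figures: 6.14 × 10^3 mg.

6.14 × 10^3 mg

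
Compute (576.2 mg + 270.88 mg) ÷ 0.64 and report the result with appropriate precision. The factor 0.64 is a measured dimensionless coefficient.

1.3 × 10³ mg

576.2 mg + 270.88 mg = 847.08 mg; the sum is limited to 1 decimal place (4 s.f.).
Carrying full precision, 847.08 ÷ 0.64 = 1323.5625 mg; 0.64 has 2 s.f., so the result keeps min(4, 2) = 2 s.f.
Rounded to 2 significant figures: 1.3 × 10³ mg.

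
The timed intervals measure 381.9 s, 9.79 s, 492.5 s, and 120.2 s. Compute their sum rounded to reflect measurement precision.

1004.4 s

381.9 s + 9.79 s + 492.5 s + 120.2 s = 1004.39 s.
Addition/subtraction keeps the fewest decimal places: 381.9 → 1 decimal place, 9.79 → 2 decimal places, 492.5 → 1 decimal place, 120.2 → 1 decimal place; limit is 1.
Rounded to 1 decimal place: 1004.4 s.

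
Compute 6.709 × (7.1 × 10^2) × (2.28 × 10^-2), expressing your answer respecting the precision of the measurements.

1.1 × 10^2

6.709 × (7.1 × 10^2) × (2.28 × 10^-2) = 108.605292
Multiplication/division keeps the fewest significant figures: 6.709 → 4 s.f., 7.1 × 10^2 → 2 s.f., 2.28 × 10^-2 → 3 s.f.; limit is 2.
Rounded to 2 significant figures: 1.1 × 10^2.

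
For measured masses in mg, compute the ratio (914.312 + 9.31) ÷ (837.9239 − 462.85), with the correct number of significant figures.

2.4625

914.312 + 9.31 = 923.622, limited to 2 d.p. → 5 s.f.; 837.9239 − 462.85 = 375.0739, limited to 2 d.p. → 5 s.f.
Carrying full precision, 923.622 ÷ 375.0739 = 2.46250672201…; keep min(5, 5) = 5 s.f.
Rounded to 5 significant figures: 2.4625.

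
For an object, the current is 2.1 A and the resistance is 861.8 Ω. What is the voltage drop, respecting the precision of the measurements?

voltage drop = 2.1 A × 861.8 Ω = 1809.78 V.
2.1 has 2 significant figures; 861.8 has 4.
Division/multiplication keeps the fewest: 2 significant figures.
Rounded: 1.8 × 10³ V.

1.8 × 10³ V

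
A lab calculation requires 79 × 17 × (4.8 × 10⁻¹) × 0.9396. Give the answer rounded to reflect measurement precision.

79 × 17 × (4.8 × 10⁻¹) × 0.9396 = 605.703744
Multiplication/division keeps the fewest significant figures: 79 → 2 s.f., 17 → 2 s.f., 4.8 × 10⁻¹ → 2 s.f., 0.9396 → 4 s.f.; limit is 2.
Rounded to 2 significant figures: 6.1 × 10².

6.1 × 10²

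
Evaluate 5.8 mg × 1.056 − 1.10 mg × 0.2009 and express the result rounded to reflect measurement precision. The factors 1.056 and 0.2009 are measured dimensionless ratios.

5.8 × 1.056 = 6.1248 → 6.1 mg (2 s.f., last digit at the 10^-1 place).
1.10 × 0.2009 = 0.22099 → 0.221 mg (3 s.f., last digit at the 10^-3 place).
Difference: 5.90381 mg; keep the coarser place, 10^-1.
Result: 5.9 mg.

5.9 mg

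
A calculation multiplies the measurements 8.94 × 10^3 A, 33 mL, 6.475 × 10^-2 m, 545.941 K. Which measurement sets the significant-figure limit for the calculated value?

33 mL

8.94 × 10^3 A → 3 s.f.; 33 mL → 2 s.f.; 6.475 × 10^-2 m → 4 s.f.; 545.941 K → 6 s.f.
The fewest is 2 significant figures, from 33 mL.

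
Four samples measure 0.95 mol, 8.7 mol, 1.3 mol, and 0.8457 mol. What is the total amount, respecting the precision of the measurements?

11.8 mol

0.95 mol + 8.7 mol + 1.3 mol + 0.8457 mol = 11.7957 mol.
Addition/subtraction keeps the fewest decimal places: 0.95 → 2 decimal places, 8.7 → 1 decimal place, 1.3 → 1 decimal place, 0.8457 → 4 decimal places; limit is 1.
Rounded to 1 decimal place: 11.8 mol.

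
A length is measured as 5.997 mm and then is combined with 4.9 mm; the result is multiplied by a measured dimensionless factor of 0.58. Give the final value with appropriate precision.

5.997 mm + 4.9 mm = 10.897 mm; the sum is limited to 1 decimal place (3 s.f.).
Carrying full precision, 10.897 × 0.58 = 6.32026 mm; 0.58 has 2 s.f., so the result keeps min(3, 2) = 2 s.f.
Rounded to 2 significant figures: 6.3 mm.

6.3 mm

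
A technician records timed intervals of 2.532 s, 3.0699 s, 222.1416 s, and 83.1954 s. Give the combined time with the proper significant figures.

310.939 s

2.532 s + 3.0699 s + 222.1416 s + 83.1954 s = 310.9389 s.
Addition/subtraction keeps the fewest decimal places: 2.532 → 3 decimal places, 3.0699 → 4 decimal places, 222.1416 → 4 decimal places, 83.1954 → 4 decimal places; limit is 3.
Rounded to 3 decimal places: 310.939 s.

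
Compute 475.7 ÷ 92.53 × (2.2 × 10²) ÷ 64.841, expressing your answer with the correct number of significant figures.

475.7 ÷ 92.53 × (2.2 × 10²) ÷ 64.841 = 17.4430958001…
Multiplication/division keeps the fewest significant figures: 475.7 → 4 s.f., 92.53 → 4 s.f., 2.2 × 10² → 2 s.f., 64.841 → 5 s.f.; limit is 2.
Rounded to 2 significant figures: 17.

17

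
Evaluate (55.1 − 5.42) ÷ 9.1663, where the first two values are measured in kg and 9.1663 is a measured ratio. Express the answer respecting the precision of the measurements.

5.42 kg

55.1 kg − 5.42 kg = 49.68 kg; the difference is limited to 1 decimal place (3 s.f.).
Carrying full precision, 49.68 ÷ 9.1663 = 5.41985315776… kg; 9.1663 has 5 s.f., so the result keeps min(3, 5) = 3 s.f.
Rounded to 3 significant figures: 5.42 kg.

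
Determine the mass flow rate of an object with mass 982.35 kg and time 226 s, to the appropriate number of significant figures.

mass flow rate = 982.35 kg ÷ 226 s = 4.34668141593… kg/s.
982.35 has 5 significant figures; 226 has 3.
Division/multiplication keeps the fewest: 3 significant figures.
Rounded: 4.35 kg/s.

4.35 kg/s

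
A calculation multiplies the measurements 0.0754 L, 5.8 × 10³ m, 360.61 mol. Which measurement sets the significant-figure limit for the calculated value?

5.8 × 10³ m

0.0754 L → 3 s.f.; 5.8 × 10³ m → 2 s.f.; 360.61 mol → 5 s.f.
The fewest is 2 significant figures, from 5.8 × 10³ m.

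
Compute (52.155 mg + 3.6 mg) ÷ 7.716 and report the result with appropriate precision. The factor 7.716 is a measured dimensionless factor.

7.23 mg

52.155 mg + 3.6 mg = 55.755 mg; the sum is limited to 1 decimal place (3 s.f.).
Carrying full precision, 55.755 ÷ 7.716 = 7.22589424572… mg; 7.716 has 4 s.f., so the result keeps min(3, 4) = 3 s.f.
Rounded to 3 significant figures: 7.23 mg.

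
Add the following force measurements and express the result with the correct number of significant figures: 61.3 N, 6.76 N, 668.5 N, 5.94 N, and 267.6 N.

1010.1 N

61.3 N + 6.76 N + 668.5 N + 5.94 N + 267.6 N = 1010.10 N.
Addition/subtraction keeps the fewest decimal places: 61.3 → 1 decimal place, 6.76 → 2 decimal places, 668.5 → 1 decimal place, 5.94 → 2 decimal places, 267.6 → 1 decimal place; limit is 1.
Rounded to 1 decimal place: 1010.1 N.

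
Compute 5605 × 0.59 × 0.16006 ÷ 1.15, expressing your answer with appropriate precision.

4.6 × 10^2

5605 × 0.59 × 0.16006 ÷ 1.15 = 460.269927826…
Multiplication/division keeps the fewest significant figures: 5605 → 4 s.f., 0.59 → 2 s.f., 0.16006 → 5 s.f., 1.15 → 3 s.f.; limit is 2.
Rounded to 2 significant figures: 4.6 × 10^2.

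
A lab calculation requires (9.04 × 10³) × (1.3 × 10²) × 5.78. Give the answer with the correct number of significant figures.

6.8 × 10⁶

(9.04 × 10³) × (1.3 × 10²) × 5.78 = 6792656
Multiplication/division keeps the fewest significant figures: 9.04 × 10³ → 3 s.f., 1.3 × 10² → 2 s.f., 5.78 → 3 s.f.; limit is 2.
Rounded to 2 significant figures: 6.8 × 10⁶.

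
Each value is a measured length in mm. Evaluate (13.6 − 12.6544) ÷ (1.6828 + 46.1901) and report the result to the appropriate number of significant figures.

13.6 − 12.6544 = 0.9456, limited to 1 d.p. → 1 s.f.; 1.6828 + 46.1901 = 47.8729, limited to 4 d.p. → 6 s.f.
Carrying full precision, 0.9456 ÷ 47.8729 = 0.0197523024509…; keep min(1, 6) = 1 s.f.
Rounded to 1 significant figure: 0.02.

0.02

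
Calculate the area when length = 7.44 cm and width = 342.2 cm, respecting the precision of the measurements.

2.55 × 10³ cm²

area = 7.44 cm × 342.2 cm = 2545.968 cm².
7.44 has 3 significant figures; 342.2 has 4.
Division/multiplication keeps the fewest: 3 significant figures.
Rounded: 2.55 × 10³ cm².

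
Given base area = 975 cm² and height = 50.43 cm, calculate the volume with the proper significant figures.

4.92 × 10⁴ cm³

volume = 975 cm² × 50.43 cm = 49169.25 cm³.
975 has 3 significant figures; 50.43 has 4.
Division/multiplication keeps the fewest: 3 significant figures.
Rounded: 4.92 × 10⁴ cm³.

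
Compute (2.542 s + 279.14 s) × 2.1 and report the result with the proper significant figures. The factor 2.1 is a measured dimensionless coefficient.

2.542 s + 279.14 s = 281.682 s; the sum is limited to 2 decimal places (5 s.f.).
Carrying full precision, 281.682 × 2.1 = 591.5322 s; 2.1 has 2 s.f., so the result keeps min(5, 2) = 2 s.f.
Rounded to 2 significant figures: 5.9 × 10² s.

5.9 × 10² s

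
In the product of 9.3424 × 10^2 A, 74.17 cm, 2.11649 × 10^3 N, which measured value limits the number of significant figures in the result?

74.17 cm

9.3424 × 10^2 A → 5 s.f.; 74.17 cm → 4 s.f.; 2.11649 × 10^3 N → 6 s.f.
The fewest is 4 significant figures, from 74.17 cm.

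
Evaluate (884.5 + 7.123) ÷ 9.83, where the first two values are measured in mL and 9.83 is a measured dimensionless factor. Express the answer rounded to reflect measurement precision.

90.7 mL

884.5 mL + 7.123 mL = 891.623 mL; the sum is limited to 1 decimal place (4 s.f.).
Carrying full precision, 891.623 ÷ 9.83 = 90.7042726348… mL; 9.83 has 3 s.f., so the result keeps min(4, 3) = 3 s.f.
Rounded to 3 significant figures: 90.7 mL.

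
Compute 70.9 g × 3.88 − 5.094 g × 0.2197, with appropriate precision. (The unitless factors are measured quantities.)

70.9 × 3.88 = 275.092 → 275 g (3 s.f., last digit at the 10^0 place).
5.094 × 0.2197 = 1.1191518 → 1.119 g (4 s.f., last digit at the 10^-3 place).
Difference: 273.9728482 g; keep the coarser place, 10^0.
Result: 2.74 × 10^2 g.

2.74 × 10^2 g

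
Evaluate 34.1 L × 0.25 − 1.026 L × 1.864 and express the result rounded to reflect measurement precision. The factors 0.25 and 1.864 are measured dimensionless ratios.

34.1 × 0.25 = 8.525 → 8.5 L (2 s.f., last digit at the 10^-1 place).
1.026 × 1.864 = 1.912464 → 1.912 L (4 s.f., last digit at the 10^-3 place).
Difference: 6.612536 L; keep the coarser place, 10^-1.
Result: 6.6 L.

6.6 L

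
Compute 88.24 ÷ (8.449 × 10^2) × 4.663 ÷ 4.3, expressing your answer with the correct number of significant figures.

0.11

88.24 ÷ (8.449 × 10^2) × 4.663 ÷ 4.3 = 0.113254938661…
Multiplication/division keeps the fewest significant figures: 88.24 → 4 s.f., 8.449 × 10^2 → 4 s.f., 4.663 → 4 s.f., 4.3 → 2 s.f.; limit is 2.
Rounded to 2 significant figures: 0.11.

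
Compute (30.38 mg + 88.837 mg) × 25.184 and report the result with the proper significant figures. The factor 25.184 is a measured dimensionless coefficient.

3002.4 mg

30.38 mg + 88.837 mg = 119.217 mg; the sum is limited to 2 decimal places (5 s.f.).
Carrying full precision, 119.217 × 25.184 = 3002.360928 mg; 25.184 has 5 s.f., so the result keeps min(5, 5) = 5 s.f.
Rounded to 5 significant figures: 3002.4 mg.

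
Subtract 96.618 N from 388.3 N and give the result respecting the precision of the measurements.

388.3 N − 96.618 N = 291.682 N.
Addition/subtraction keeps the fewest decimal places: 388.3 → 1 decimal place, 96.618 → 3 decimal places; limit is 1.
Rounded to 1 decimal place: 291.7 N.

291.7 N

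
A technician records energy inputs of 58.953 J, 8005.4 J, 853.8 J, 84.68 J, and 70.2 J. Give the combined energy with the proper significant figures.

58.953 J + 8005.4 J + 853.8 J + 84.68 J + 70.2 J = 9073.033 J.
Addition/subtraction keeps the fewest decimal places: 58.953 → 3 decimal places, 8005.4 → 1 decimal place, 853.8 → 1 decimal place, 84.68 → 2 decimal places, 70.2 → 1 decimal place; limit is 1.
Rounded to 1 decimal place: 9073.0 J.

9073.0 J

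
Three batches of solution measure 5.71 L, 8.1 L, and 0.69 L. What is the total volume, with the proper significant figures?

14.5 L

5.71 L + 8.1 L + 0.69 L = 14.50 L.
Addition/subtraction keeps the fewest decimal places: 5.71 → 2 decimal places, 8.1 → 1 decimal place, 0.69 → 2 decimal places; limit is 1.
Rounded to 1 decimal place: 14.5 L.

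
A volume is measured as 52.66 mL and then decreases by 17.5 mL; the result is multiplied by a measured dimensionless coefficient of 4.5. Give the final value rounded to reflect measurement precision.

52.66 mL − 17.5 mL = 35.16 mL; the difference is limited to 1 decimal place (3 s.f.).
Carrying full precision, 35.16 × 4.5 = 158.22 mL; 4.5 has 2 s.f., so the result keeps min(3, 2) = 2 s.f.
Rounded to 2 significant figures: 1.6 × 10² mL.

1.6 × 10² mL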